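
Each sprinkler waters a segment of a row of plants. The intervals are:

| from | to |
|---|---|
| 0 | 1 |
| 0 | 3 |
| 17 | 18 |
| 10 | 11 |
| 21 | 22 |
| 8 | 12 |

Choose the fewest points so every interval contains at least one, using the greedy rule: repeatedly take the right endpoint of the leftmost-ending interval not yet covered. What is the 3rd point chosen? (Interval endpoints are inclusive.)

18

Process intervals by earliest right end; each time one isn't hit yet, stab at its right endpoint.
By right end: [0,1]  [0,3]  [10,11]  [8,12]  [17,18]  [21,22]
[0,1] uncovered → point at 1; [10,11] uncovered → point at 11; [17,18] uncovered → point at 18; [21,22] uncovered → point at 22.
Points: 1, 11, 18, 22 (4 total).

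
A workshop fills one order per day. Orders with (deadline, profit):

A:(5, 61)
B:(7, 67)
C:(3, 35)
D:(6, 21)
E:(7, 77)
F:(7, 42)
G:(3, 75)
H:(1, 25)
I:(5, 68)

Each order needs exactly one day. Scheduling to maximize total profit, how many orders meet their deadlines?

7

By profit: E(d7,77), G(d3,75), I(d5,68), B(d7,67), A(d5,61), F(d7,42), C(d3,35), H(d1,25), D(d6,21)
E→slot 7; G→slot 3; I→slot 5; B→slot 6; A→slot 4; F→slot 2; C→slot 1; H skipped; D skipped.
7 of 9 scheduled.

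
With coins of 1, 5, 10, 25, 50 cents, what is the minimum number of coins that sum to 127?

5

127 = 2×50 + 1×25 + 2×1
Total coins = 2 + 1 + 2 = 5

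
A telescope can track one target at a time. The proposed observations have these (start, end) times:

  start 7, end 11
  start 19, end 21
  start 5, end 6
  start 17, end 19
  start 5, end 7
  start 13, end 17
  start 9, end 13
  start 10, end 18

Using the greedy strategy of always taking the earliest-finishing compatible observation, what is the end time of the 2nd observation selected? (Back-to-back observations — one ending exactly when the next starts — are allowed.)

11

By end time: (5,6), (5,7), (7,11), (9,13), (13,17), (10,18), (17,19), (19,21).
Pick (5,6); next start ≥ 6 → (7,11); next start ≥ 11 → (13,17); next start ≥ 17 → (17,19); next start ≥ 19 → (19,21).
Selected: (5,6) (7,11) (13,17) (17,19) (19,21)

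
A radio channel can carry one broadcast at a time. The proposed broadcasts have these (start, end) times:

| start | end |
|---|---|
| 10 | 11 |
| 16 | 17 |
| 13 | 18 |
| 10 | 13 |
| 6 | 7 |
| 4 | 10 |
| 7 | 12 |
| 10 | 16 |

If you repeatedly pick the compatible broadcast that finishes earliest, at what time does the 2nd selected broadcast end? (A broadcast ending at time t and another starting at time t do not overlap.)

By end time: (6,7), (4,10), (10,11), (7,12), (10,13), (10,16), (16,17), (13,18).
Pick (6,7); next start ≥ 7 → (10,11); next start ≥ 11 → (16,17).
Selected: (6,7) (10,11) (16,17)

11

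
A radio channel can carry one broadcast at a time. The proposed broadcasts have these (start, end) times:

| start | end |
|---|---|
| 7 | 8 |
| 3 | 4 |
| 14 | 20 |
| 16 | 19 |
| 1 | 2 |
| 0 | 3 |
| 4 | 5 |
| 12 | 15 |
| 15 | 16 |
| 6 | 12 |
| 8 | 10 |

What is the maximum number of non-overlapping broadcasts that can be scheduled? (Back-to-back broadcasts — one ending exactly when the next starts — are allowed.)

8

Sorted by end: (1,2)  (0,3)  (3,4)  (4,5)  (7,8)  (8,10)  (6,12)  (12,15)  (15,16)  (16,19)  (14,20)
take (1,2); skip (0,3); take (3,4); take (4,5); take (7,8); take (8,10); take (12,15); take (15,16); take (16,19).
Selected 8 broadcasts.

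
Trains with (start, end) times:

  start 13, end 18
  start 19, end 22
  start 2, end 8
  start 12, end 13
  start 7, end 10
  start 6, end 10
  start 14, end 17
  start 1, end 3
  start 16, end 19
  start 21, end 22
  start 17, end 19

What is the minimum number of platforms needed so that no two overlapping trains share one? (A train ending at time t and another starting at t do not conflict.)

3

The answer is the maximum number of intervals overlapping at any instant.
Events (time:±→running): 1:+→1 2:+→2 3:-→1 6:+→2 7:+→3 … peak 3.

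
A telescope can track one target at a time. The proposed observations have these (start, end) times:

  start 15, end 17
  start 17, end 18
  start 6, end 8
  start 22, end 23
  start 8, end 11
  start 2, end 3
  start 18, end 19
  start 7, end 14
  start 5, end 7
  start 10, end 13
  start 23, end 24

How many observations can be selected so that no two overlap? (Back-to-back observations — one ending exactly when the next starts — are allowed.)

8

Sort by end time and greedily take each interval whose start is ≥ the last chosen end.
Sorted by end: (2,3)  (5,7)  (6,8)  (8,11)  (10,13)  (7,14)  (15,17)  (17,18)  (18,19)  (22,23)  (23,24)
take (2,3); take (5,7); take (8,11); skip (10,13); take (15,17); take (17,18); take (18,19); take (22,23); take (23,24).
Selected 8 observations.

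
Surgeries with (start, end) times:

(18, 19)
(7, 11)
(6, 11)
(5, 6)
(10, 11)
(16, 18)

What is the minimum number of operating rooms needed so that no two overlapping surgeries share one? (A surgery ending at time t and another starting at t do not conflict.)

3

The answer is the maximum number of intervals overlapping at any instant.
starts: [5, 6, 7, 10, 16, 18]
ends:   [6, 11, 11, 11, 18, 19]
s5→1 e6→0 s6→1 s7→2 s10→3  — peak 3.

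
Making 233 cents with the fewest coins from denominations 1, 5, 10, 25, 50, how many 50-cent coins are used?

233 = 4×50 + 1×25 + 1×5 + 3×1
Count of 50: 4

4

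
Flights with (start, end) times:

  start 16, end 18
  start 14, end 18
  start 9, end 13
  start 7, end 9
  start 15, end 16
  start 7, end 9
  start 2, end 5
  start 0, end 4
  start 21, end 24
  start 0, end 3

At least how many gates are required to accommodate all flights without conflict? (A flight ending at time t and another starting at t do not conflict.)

3

starts: [0, 0, 2, 7, 7, 9, 14, 15, 16, 21]
ends:   [3, 4, 5, 9, 9, 13, 16, 18, 18, 24]
s0→1 s0→2 s2→3  — peak 3.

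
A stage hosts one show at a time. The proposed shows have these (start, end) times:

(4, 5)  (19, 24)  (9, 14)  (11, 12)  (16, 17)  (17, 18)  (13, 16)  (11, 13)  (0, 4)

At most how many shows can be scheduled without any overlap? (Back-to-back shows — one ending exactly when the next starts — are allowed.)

Sorted by end: (0,4)  (4,5)  (11,12)  (11,13)  (9,14)  (13,16)  (16,17)  (17,18)  (19,24)
take (0,4); take (4,5); take (11,12); skip (11,13); skip (9,14); take (13,16); take (16,17); take (17,18); take (19,24).
Selected 7 shows.

7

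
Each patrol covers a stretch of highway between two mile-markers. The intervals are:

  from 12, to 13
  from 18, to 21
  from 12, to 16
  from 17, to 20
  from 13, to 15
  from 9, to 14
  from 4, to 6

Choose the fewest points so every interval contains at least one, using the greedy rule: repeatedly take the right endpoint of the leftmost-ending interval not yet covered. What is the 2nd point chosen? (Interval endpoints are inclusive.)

Sort by right endpoint; whenever an interval is uncovered, place a point at its right end.
Sorted: [4,6] [12,13] [9,14] [13,15] [12,16] [17,20] [18,21]
{[4,6]} hit by 6; {[12,13],[9,14],[13,15],[12,16]} hit by 13; {[17,20],[18,21]} hit by 20.
Points: 6, 13, 20 (3 total).

13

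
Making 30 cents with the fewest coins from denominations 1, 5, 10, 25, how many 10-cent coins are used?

0

Use the largest denomination that fits, subtract, and repeat.
30 = 1×25 + 1×5
Count of 10: 0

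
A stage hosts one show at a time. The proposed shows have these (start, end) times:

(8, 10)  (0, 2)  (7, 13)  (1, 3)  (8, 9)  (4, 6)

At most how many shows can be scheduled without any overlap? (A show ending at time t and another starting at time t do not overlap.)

Greedy by earliest finish: after sorting by end time, pick each interval compatible with the last pick.
Sorted by end: (0,2)  (1,3)  (4,6)  (8,9)  (8,10)  (7,13)
take (0,2); skip (1,3); take (4,6); take (8,9); skip (8,10); skip (7,13).
Selected 3 shows.

3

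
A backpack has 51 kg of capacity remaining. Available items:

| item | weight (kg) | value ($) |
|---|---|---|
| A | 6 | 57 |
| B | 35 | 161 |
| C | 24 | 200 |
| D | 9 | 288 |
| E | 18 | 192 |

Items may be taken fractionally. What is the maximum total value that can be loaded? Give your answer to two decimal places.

687.00

Sort by value per unit weight and fill in that order.
Ratios (sorted): D 32.00, E 10.67, A 9.50, C 8.33, B 4.60
take D (9 @ 288); take E (18 @ 192); take A (6 @ 57); take 18/24 of C → 150.00. Capacity used 51/51.
Total value = 687.00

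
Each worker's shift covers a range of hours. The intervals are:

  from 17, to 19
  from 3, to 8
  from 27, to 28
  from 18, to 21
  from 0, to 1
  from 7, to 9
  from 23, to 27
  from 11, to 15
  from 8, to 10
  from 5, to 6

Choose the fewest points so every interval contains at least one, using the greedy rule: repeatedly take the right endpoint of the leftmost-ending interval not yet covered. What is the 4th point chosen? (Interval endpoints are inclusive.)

Sort by right endpoint; whenever an interval is uncovered, place a point at its right end.
Sorted: [0,1] [5,6] [3,8] [7,9] [8,10] [11,15] [17,19] [18,21] [23,27] [27,28]
{[0,1]} hit by 1; {[5,6],[3,8]} hit by 6; {[7,9],[8,10]} hit by 9; {[11,15]} hit by 15; {[17,19],[18,21]} hit by 19; {[23,27],[27,28]} hit by 27.
Points: 1, 6, 9, 15, 19, 27 (6 total).

15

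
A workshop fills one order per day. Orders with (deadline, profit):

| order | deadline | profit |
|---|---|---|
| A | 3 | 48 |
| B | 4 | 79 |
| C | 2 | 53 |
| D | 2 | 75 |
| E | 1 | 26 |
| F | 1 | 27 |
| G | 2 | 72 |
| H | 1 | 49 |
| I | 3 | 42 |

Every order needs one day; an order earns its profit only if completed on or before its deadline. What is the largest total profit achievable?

274

Profit order: B=79 D=75 G=72 C=53 H=49 A=48 I=42 F=27 E=26
Assign: B→slot 4, D→slot 2, G→slot 1, C skipped, H skipped, A→slot 3, I skipped, F skipped, E skipped.
Slots: [1:G] [2:D] [3:A] [4:B]
Profit = 72 + 75 + 48 + 79 = 274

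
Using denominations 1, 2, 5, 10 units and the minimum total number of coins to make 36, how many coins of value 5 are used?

1

Greedy: take as many of the largest coin as possible, then repeat with the remainder.
36 − 3×10→6 − 1×5→1 − 1×1→0
Count of 5: 1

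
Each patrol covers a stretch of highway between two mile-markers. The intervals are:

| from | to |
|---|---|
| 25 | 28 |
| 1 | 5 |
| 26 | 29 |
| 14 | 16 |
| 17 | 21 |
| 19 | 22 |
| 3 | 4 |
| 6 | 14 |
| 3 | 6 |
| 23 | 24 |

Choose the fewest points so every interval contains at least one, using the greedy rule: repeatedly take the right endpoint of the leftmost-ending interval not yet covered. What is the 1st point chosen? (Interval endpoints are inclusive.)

Process intervals by earliest right end; each time one isn't hit yet, stab at its right endpoint.
By right end: [3,4]  [1,5]  [3,6]  [6,14]  [14,16]  [17,21]  [19,22]  [23,24]  [25,28]  [26,29]
[3,4] uncovered → point at 4; [6,14] uncovered → point at 14; [17,21] uncovered → point at 21; [23,24] uncovered → point at 24; [25,28] uncovered → point at 28.
Points: 4, 14, 21, 24, 28 (5 total).

4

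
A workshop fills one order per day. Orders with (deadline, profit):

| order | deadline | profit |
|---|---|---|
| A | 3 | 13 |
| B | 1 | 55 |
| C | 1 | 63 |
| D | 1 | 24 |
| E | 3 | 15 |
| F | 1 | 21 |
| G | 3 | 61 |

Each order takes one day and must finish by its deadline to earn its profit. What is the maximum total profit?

139

Sort by profit descending; place each in the latest free slot ≤ its deadline.
Profit order: C=63 G=61 B=55 D=24 F=21 E=15 A=13
Assign: C→slot 1, G→slot 3, B skipped, D skipped, F skipped, E→slot 2, A skipped.
Slots: [1:C] [2:E] [3:G]
Profit = 63 + 15 + 61 = 139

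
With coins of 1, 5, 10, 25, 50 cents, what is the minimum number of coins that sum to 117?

117 − 2×50→17 − 1×10→7 − 1×5→2 − 2×1→0
Total coins = 2 + 1 + 1 + 2 = 6

6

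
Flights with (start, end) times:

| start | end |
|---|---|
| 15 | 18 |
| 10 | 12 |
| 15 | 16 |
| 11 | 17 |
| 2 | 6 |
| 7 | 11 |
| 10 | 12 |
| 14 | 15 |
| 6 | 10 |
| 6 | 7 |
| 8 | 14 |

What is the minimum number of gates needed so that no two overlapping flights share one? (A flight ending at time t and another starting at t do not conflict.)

Events (time:±→running): 2:+→1 6:-→0 6:+→1 6:+→2 7:-→1 7:+→2 8:+→3 10:-→2 10:+→3 10:+→4 … peak 4.

4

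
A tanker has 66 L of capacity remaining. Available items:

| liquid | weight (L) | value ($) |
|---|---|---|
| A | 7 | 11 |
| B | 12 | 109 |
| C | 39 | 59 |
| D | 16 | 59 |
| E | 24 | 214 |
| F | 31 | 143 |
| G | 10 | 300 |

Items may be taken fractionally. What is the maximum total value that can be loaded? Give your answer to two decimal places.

Sort by value per unit weight and fill in that order.
Ratios (sorted): G 30.00, B 9.08, E 8.92, F 4.61, D 3.69, A 1.57, C 1.51
take G (10 @ 300); take B (12 @ 109); take E (24 @ 214); take 20/31 of F → 92.26. Capacity used 66/66.
Total value = 715.26

715.26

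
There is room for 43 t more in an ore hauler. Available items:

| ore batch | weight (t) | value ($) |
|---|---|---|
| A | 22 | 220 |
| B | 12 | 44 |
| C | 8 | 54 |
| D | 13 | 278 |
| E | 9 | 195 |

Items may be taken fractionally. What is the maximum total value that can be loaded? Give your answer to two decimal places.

Sort by value per unit weight and fill in that order.
Ratios (sorted): E 21.67, D 21.38, A 10.00, C 6.75, B 3.67
take E (9 @ 195); take D (13 @ 278); take 21/22 of A → 210.00. Capacity used 43/43.
Total value = 683.00

683.00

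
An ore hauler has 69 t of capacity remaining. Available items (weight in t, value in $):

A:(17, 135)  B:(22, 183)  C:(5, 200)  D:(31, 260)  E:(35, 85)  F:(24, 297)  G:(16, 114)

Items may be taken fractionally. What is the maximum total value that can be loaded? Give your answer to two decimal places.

Ratios (sorted): C 40.00, F 12.38, D 8.39, B 8.32, A 7.94, G 7.12, E 2.43
take C (5 @ 200); take F (24 @ 297); take D (31 @ 260); take 9/22 of B → 74.86. Capacity used 69/69.
Total value = 831.86

831.86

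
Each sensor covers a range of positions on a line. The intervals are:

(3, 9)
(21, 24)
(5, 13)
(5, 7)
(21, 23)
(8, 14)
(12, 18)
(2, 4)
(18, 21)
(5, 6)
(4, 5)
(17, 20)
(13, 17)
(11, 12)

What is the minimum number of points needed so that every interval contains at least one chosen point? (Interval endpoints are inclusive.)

By right end: [2,4]  [4,5]  [5,6]  [5,7]  [3,9]  [11,12]  [5,13]  [8,14]  [13,17]  [12,18]  [17,20]  [18,21]  [21,23]  [21,24]
[2,4] uncovered → point at 4; [5,6] uncovered → point at 6; [11,12] uncovered → point at 12; [13,17] uncovered → point at 17; [18,21] uncovered → point at 21.
Points: 4, 6, 12, 17, 21 (5 total).

5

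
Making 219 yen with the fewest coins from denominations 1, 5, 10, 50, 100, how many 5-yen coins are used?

1

219 = 2×100 + 1×10 + 1×5 + 4×1
Count of 5: 1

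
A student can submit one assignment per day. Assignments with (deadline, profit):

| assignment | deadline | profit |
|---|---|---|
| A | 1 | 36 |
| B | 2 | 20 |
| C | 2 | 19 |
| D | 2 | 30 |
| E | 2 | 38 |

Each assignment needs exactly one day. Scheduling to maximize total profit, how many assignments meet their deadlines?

Profit order: E=38 A=36 D=30 B=20 C=19
Assign: E→slot 2, A→slot 1, D skipped, B skipped, C skipped.
Slots: [1:A] [2:E]
2 of 5 scheduled.

2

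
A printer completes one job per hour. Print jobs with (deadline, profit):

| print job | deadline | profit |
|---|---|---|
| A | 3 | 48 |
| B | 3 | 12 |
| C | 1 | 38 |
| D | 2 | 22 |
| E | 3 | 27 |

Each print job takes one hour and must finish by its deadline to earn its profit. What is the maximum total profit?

Sort by profit descending; place each in the latest free slot ≤ its deadline.
By profit: A(d3,48), C(d1,38), E(d3,27), D(d2,22), B(d3,12)
A→slot 3; C→slot 1; E→slot 2; D skipped; B skipped.
Profit = 38 + 27 + 48 = 113

113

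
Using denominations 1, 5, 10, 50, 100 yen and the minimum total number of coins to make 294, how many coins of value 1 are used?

4

Greedy: take as many of the largest coin as possible, then repeat with the remainder.
294 = 2×100 + 1×50 + 4×10 + 4×1
Count of 1: 4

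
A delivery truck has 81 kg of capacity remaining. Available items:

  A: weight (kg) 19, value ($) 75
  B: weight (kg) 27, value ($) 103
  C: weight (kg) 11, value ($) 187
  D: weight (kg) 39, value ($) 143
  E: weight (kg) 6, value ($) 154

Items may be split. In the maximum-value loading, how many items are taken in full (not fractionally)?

4

Sort by value per unit weight and fill in that order.
Ratios (sorted): E 25.67, C 17.00, A 3.95, B 3.81, D 3.67
take E (6 @ 154); take C (11 @ 187); take A (19 @ 75); take B (27 @ 103); take 18/39 of D → 66.00. Capacity used 81/81.
4 item(s) taken whole; one partial (take 18/39 of D).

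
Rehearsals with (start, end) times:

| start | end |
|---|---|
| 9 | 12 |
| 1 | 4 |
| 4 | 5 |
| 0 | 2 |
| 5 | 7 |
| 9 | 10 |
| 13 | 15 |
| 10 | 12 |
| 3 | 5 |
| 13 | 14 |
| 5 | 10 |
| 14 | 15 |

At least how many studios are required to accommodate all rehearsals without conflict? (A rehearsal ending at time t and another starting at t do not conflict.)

3

The answer is the maximum number of intervals overlapping at any instant.
starts: [0, 1, 3, 4, 5, 5, 9, 9, 10, 13, 13, 14]
ends:   [2, 4, 5, 5, 7, 10, 10, 12, 12, 14, 15, 15]
s0→1 s1→2 e2→1 s3→2 e4→1 s4→2 e5→1 e5→0 s5→1 s5→2 e7→1 s9→2 s9→3  — peak 3.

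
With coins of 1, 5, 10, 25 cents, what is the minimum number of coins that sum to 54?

6

Use the largest denomination that fits, subtract, and repeat.
54 = 2×25 + 4×1
Total coins = 2 + 4 = 6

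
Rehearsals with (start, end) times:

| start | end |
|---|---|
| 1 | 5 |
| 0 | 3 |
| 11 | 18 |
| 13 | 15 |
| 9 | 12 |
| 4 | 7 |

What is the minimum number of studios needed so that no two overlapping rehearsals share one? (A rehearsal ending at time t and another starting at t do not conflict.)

Events (time:±→running): 0:+→1 1:+→2 … peak 2.

2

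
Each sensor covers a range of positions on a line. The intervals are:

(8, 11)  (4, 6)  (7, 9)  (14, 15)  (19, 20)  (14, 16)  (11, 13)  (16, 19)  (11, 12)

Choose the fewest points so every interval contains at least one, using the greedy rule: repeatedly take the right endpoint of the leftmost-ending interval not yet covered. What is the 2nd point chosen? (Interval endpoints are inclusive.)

By right end: [4,6]  [7,9]  [8,11]  [11,12]  [11,13]  [14,15]  [14,16]  [16,19]  [19,20]
[4,6] uncovered → point at 6; [7,9] uncovered → point at 9; [11,12] uncovered → point at 12; [14,15] uncovered → point at 15; [16,19] uncovered → point at 19.
Points: 6, 9, 12, 15, 19 (5 total).

9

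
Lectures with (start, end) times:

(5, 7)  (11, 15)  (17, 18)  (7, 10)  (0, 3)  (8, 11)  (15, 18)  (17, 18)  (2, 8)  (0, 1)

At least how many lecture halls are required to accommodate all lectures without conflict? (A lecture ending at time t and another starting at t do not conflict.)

Count concurrent intervals with a sweep; the peak is the room count.
Events (time:±→running): 0:+→1 0:+→2 1:-→1 2:+→2 3:-→1 5:+→2 7:-→1 7:+→2 8:-→1 8:+→2 10:-→1 11:-→0 11:+→1 15:-→0 15:+→1 17:+→2 17:+→3 … peak 3.

3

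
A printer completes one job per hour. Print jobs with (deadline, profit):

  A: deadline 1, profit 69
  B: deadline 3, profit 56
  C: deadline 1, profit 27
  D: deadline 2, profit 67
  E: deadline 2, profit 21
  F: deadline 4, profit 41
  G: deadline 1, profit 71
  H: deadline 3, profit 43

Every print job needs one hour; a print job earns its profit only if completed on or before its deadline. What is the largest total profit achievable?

Take jobs in profit order; each goes to the latest open slot no later than its deadline.
Profit order: G=71 A=69 D=67 B=56 H=43 F=41 C=27 E=21
Assign: G→slot 1, A skipped, D→slot 2, B→slot 3, H skipped, F→slot 4, C skipped, E skipped.
Slots: [1:G] [2:D] [3:B] [4:F]
Profit = 71 + 67 + 56 + 41 = 235

235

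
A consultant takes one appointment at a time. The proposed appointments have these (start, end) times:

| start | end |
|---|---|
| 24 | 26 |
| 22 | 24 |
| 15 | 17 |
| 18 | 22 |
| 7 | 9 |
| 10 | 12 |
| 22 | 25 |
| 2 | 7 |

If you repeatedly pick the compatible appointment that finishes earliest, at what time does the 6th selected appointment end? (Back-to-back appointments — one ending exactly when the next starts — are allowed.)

Sort by end time and greedily take each interval whose start is ≥ the last chosen end.
Sorted by end: (2,7)  (7,9)  (10,12)  (15,17)  (18,22)  (22,24)  (22,25)  (24,26)
take (2,7); take (7,9); take (10,12); take (15,17); take (18,22); take (22,24); take (24,26).
Selected: (2,7) (7,9) (10,12) (15,17) (18,22) (22,24) (24,26)

24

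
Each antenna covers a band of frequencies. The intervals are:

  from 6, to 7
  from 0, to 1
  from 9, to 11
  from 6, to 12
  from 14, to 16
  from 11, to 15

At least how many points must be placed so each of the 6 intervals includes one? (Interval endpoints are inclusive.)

By right end: [0,1]  [6,7]  [9,11]  [6,12]  [11,15]  [14,16]
[0,1] uncovered → point at 1; [6,7] uncovered → point at 7; [9,11] uncovered → point at 11; [14,16] uncovered → point at 16.
Points: 1, 7, 11, 16 (4 total).

4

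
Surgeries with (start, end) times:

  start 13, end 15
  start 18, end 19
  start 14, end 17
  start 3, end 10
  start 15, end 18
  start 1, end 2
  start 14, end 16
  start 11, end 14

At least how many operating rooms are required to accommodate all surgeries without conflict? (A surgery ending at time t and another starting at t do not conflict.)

Count concurrent intervals with a sweep; the peak is the room count.
Events (time:±→running): 1:+→1 2:-→0 3:+→1 10:-→0 11:+→1 13:+→2 14:-→1 14:+→2 14:+→3 … peak 3.

3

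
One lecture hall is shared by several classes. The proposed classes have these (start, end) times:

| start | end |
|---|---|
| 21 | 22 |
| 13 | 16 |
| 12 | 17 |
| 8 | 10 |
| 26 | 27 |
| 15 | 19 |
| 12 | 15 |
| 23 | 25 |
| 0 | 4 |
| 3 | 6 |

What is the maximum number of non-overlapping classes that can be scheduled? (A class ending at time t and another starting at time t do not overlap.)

Order by finish time; keep every interval that doesn't clash with the previous kept one.
By end time: (0,4), (3,6), (8,10), (12,15), (13,16), (12,17), (15,19), (21,22), (23,25), (26,27).
Pick (0,4); next start ≥ 4 → (8,10); next start ≥ 10 → (12,15); next start ≥ 15 → (15,19); next start ≥ 19 → (21,22); next start ≥ 22 → (23,25); next start ≥ 25 → (26,27).
Selected 7 classes.

7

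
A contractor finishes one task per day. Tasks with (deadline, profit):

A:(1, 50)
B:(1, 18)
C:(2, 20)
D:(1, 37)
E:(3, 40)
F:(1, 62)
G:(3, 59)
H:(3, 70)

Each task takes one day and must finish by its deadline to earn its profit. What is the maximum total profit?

Profit order: H=70 F=62 G=59 A=50 E=40 D=37 C=20 B=18
Assign: H→slot 3, F→slot 1, G→slot 2, A skipped, E skipped, D skipped, C skipped, B skipped.
Slots: [1:F] [2:G] [3:H]
Profit = 62 + 59 + 70 = 191

191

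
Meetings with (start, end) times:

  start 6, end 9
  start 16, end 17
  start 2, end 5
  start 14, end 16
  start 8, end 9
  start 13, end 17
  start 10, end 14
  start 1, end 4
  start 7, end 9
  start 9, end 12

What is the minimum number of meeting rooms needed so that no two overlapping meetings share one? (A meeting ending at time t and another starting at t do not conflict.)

Count concurrent intervals with a sweep; the peak is the room count.
Events (time:±→running): 1:+→1 2:+→2 4:-→1 5:-→0 6:+→1 7:+→2 8:+→3 … peak 3.

3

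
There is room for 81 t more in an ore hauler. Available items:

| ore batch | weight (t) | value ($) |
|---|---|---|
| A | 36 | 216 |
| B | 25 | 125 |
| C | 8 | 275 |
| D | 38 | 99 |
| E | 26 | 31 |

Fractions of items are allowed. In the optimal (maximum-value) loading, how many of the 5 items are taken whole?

3

Order: C (275/8=34.38) > A (216/36=6.00) > B (125/25=5.00) > D (99/38=2.61) > E (31/26=1.19)
Fill: take C (8 @ 275) → take A (36 @ 216) → take B (25 @ 125) → take 12/38 of D → 31.26; 81/81 used.
3 item(s) taken whole; one partial (take 12/38 of D).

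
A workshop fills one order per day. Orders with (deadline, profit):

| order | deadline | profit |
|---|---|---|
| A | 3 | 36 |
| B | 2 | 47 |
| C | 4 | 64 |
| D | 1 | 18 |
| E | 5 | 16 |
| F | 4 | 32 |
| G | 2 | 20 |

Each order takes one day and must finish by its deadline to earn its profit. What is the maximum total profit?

By profit: C(d4,64), B(d2,47), A(d3,36), F(d4,32), G(d2,20), D(d1,18), E(d5,16)
C→slot 4; B→slot 2; A→slot 3; F→slot 1; G skipped; D skipped; E→slot 5.
Profit = 32 + 47 + 36 + 64 + 16 = 195

195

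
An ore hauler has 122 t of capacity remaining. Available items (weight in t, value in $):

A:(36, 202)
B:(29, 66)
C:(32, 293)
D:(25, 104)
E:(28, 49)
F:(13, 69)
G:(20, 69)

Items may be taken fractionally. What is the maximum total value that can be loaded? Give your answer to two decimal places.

Ratios (sorted): C 9.16, A 5.61, F 5.31, D 4.16, G 3.45, B 2.28, E 1.75
take C (32 @ 293); take A (36 @ 202); take F (13 @ 69); take D (25 @ 104); take 16/20 of G → 55.20. Capacity used 122/122.
Total value = 723.20

723.20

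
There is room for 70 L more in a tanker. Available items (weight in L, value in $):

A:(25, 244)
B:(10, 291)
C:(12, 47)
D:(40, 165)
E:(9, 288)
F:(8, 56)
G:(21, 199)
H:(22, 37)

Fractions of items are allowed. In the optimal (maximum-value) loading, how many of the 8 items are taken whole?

Order: E (288/9=32.00) > B (291/10=29.10) > A (244/25=9.76) > G (199/21=9.48) > F (56/8=7.00) > D (165/40=4.12) > C (47/12=3.92) > H (37/22=1.68)
Fill: take E (9 @ 288) → take B (10 @ 291) → take A (25 @ 244) → take G (21 @ 199) → take 5/8 of F → 35.00; 70/70 used.
4 item(s) taken whole; one partial (take 5/8 of F).

4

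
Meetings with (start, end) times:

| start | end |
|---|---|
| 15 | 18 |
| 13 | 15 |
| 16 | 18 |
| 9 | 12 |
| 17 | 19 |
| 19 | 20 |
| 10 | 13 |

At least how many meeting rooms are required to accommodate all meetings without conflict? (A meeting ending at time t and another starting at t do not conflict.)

The answer is the maximum number of intervals overlapping at any instant.
Events (time:±→running): 9:+→1 10:+→2 12:-→1 13:-→0 13:+→1 15:-→0 15:+→1 16:+→2 17:+→3 … peak 3.

3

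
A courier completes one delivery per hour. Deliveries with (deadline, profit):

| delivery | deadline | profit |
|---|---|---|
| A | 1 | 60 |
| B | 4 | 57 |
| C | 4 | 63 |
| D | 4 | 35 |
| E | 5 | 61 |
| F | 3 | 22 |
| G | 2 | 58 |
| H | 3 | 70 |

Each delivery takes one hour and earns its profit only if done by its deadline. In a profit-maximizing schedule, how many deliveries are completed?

Profit order: H=70 C=63 E=61 A=60 G=58 B=57 D=35 F=22
Assign: H→slot 3, C→slot 4, E→slot 5, A→slot 1, G→slot 2, B skipped, D skipped, F skipped.
Slots: [1:A] [2:G] [3:H] [4:C] [5:E]
5 of 8 scheduled.

5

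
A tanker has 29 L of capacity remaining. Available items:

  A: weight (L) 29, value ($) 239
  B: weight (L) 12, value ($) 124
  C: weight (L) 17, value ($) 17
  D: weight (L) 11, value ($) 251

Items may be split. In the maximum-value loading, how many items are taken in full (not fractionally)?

2

Order: D (251/11=22.82) > B (124/12=10.33) > A (239/29=8.24) > C (17/17=1.00)
Fill: take D (11 @ 251) → take B (12 @ 124) → take 6/29 of A → 49.45; 29/29 used.
2 item(s) taken whole; one partial (take 6/29 of A).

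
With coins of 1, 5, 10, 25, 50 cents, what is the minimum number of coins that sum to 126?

4

126 = 2×50 + 1×25 + 1×1
Total coins = 2 + 1 + 1 = 4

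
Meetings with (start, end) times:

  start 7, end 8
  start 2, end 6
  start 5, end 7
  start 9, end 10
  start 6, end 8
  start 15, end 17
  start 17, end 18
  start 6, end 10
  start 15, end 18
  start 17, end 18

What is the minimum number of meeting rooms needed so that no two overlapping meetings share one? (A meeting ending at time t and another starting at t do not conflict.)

3

starts: [2, 5, 6, 6, 7, 9, 15, 15, 17, 17]
ends:   [6, 7, 8, 8, 10, 10, 17, 18, 18, 18]
s2→1 s5→2 e6→1 s6→2 s6→3  — peak 3.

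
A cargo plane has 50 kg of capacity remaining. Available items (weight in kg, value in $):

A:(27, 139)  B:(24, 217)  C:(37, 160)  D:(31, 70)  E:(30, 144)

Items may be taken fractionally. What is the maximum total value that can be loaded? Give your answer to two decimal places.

Order: B (217/24=9.04) > A (139/27=5.15) > E (144/30=4.80) > C (160/37=4.32) > D (70/31=2.26)
Fill: take B (24 @ 217) → take 26/27 of A → 133.85; 50/50 used.
Total value = 350.85

350.85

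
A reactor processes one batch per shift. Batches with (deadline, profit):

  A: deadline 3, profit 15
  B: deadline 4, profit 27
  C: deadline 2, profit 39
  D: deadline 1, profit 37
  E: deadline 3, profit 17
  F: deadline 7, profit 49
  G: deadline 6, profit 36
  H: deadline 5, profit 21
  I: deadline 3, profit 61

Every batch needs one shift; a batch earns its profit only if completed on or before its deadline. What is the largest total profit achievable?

270

Take jobs in profit order; each goes to the latest open slot no later than its deadline.
By profit: I(d3,61), F(d7,49), C(d2,39), D(d1,37), G(d6,36), B(d4,27), H(d5,21), E(d3,17), A(d3,15)
I→slot 3; F→slot 7; C→slot 2; D→slot 1; G→slot 6; B→slot 4; H→slot 5; E skipped; A skipped.
Profit = 37 + 39 + 61 + 27 + 21 + 36 + 49 = 270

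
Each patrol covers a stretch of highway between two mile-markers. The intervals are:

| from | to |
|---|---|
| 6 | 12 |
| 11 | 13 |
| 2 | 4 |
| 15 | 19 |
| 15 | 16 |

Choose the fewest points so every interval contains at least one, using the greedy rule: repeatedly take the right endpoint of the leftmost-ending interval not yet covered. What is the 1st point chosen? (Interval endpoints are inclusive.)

By right end: [2,4]  [6,12]  [11,13]  [15,16]  [15,19]
[2,4] uncovered → point at 4; [6,12] uncovered → point at 12; [15,16] uncovered → point at 16.
Points: 4, 12, 16 (3 total).

4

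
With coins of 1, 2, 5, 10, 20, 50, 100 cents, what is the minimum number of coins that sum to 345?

345 = 3×100 + 2×20 + 1×5
Total coins = 3 + 2 + 1 = 6

6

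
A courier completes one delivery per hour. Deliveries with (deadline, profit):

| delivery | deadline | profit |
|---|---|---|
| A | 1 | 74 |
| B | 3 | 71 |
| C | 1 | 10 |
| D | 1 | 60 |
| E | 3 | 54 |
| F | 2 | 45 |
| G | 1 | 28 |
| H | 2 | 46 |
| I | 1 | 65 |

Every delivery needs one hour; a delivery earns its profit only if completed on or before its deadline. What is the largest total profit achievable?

199

Take jobs in profit order; each goes to the latest open slot no later than its deadline.
By profit: A(d1,74), B(d3,71), I(d1,65), D(d1,60), E(d3,54), H(d2,46), F(d2,45), G(d1,28), C(d1,10)
A→slot 1; B→slot 3; I skipped; D skipped; E→slot 2; H skipped; F skipped; G skipped; C skipped.
Profit = 74 + 54 + 71 = 199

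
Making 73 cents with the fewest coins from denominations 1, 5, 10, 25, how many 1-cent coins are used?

73 − 2×25→23 − 2×10→3 − 3×1→0
Count of 1: 3

3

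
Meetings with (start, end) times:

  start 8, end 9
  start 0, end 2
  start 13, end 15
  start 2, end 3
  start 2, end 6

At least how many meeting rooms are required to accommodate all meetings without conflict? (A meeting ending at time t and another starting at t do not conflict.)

2

Events (time:±→running): 0:+→1 2:-→0 2:+→1 2:+→2 … peak 2.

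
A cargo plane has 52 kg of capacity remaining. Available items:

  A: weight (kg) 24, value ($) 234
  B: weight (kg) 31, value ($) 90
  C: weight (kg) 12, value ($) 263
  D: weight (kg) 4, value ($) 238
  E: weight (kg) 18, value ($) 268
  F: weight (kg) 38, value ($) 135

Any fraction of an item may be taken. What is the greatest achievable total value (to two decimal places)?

Ratios (sorted): D 59.50, C 21.92, E 14.89, A 9.75, F 3.55, B 2.90
take D (4 @ 238); take C (12 @ 263); take E (18 @ 268); take 18/24 of A → 175.50. Capacity used 52/52.
Total value = 944.50

944.50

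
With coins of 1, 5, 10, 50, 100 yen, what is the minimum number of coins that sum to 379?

379 = 3×100 + 1×50 + 2×10 + 1×5 + 4×1
Total coins = 3 + 1 + 2 + 1 + 4 = 11

11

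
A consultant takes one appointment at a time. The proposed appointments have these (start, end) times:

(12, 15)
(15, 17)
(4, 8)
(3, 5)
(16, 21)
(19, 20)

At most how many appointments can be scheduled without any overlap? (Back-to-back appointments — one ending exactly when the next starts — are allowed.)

By end time: (3,5), (4,8), (12,15), (15,17), (19,20), (16,21).
Pick (3,5); next start ≥ 5 → (12,15); next start ≥ 15 → (15,17); next start ≥ 17 → (19,20).
Selected 4 appointments.

4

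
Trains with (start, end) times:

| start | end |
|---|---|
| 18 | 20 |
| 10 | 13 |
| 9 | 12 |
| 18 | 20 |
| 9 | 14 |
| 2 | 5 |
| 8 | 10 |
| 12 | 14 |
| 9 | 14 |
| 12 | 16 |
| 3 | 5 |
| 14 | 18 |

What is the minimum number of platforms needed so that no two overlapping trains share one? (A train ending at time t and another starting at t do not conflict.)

The answer is the maximum number of intervals overlapping at any instant.
starts: [2, 3, 8, 9, 9, 9, 10, 12, 12, 14, 18, 18]
ends:   [5, 5, 10, 12, 13, 14, 14, 14, 16, 18, 20, 20]
s2→1 s3→2 e5→1 e5→0 s8→1 s9→2 s9→3 s9→4 e10→3 s10→4 e12→3 s12→4 s12→5  — peak 5.

5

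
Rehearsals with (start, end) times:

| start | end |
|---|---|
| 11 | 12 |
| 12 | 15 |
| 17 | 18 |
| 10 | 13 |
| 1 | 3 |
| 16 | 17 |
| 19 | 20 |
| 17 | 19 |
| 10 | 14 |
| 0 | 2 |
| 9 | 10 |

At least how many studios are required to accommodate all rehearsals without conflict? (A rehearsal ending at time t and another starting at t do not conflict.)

The answer is the maximum number of intervals overlapping at any instant.
starts: [0, 1, 9, 10, 10, 11, 12, 16, 17, 17, 19]
ends:   [2, 3, 10, 12, 13, 14, 15, 17, 18, 19, 20]
s0→1 s1→2 e2→1 e3→0 s9→1 e10→0 s10→1 s10→2 s11→3  — peak 3.

3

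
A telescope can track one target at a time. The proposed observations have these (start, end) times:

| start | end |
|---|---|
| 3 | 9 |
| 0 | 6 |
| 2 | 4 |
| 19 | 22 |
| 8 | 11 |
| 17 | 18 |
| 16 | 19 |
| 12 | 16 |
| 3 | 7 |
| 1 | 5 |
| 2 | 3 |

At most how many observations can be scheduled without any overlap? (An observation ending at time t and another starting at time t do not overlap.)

6

Greedy by earliest finish: after sorting by end time, pick each interval compatible with the last pick.
Sorted by end: (2,3)  (2,4)  (1,5)  (0,6)  (3,7)  (3,9)  (8,11)  (12,16)  (17,18)  (16,19)  (19,22)
take (2,3); skip (1,5); take (3,7); take (8,11); take (12,16); take (17,18); take (19,22).
Selected 6 observations.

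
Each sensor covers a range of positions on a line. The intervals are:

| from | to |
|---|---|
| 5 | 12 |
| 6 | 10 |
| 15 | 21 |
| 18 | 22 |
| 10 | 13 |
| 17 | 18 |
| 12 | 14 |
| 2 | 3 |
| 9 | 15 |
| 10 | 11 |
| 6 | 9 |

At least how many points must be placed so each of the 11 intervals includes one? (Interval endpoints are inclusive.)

Sort by right endpoint; whenever an interval is uncovered, place a point at its right end.
By right end: [2,3]  [6,9]  [6,10]  [10,11]  [5,12]  [10,13]  [12,14]  [9,15]  [17,18]  [15,21]  [18,22]
[2,3] uncovered → point at 3; [6,9] uncovered → point at 9; [10,11] uncovered → point at 11; [12,14] uncovered → point at 14; [17,18] uncovered → point at 18.
Points: 3, 9, 11, 14, 18 (5 total).

5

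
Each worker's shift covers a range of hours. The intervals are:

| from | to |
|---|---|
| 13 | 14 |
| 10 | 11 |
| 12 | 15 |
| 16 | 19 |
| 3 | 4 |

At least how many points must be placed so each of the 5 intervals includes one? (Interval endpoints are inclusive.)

4

Process intervals by earliest right end; each time one isn't hit yet, stab at its right endpoint.
By right end: [3,4]  [10,11]  [13,14]  [12,15]  [16,19]
[3,4] uncovered → point at 4; [10,11] uncovered → point at 11; [13,14] uncovered → point at 14; [16,19] uncovered → point at 19.
Points: 4, 11, 14, 19 (4 total).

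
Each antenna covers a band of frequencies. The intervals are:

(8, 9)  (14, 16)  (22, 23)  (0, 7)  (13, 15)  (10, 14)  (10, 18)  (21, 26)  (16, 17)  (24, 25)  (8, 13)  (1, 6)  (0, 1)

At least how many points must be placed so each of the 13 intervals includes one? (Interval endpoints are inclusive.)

Sorted: [0,1] [1,6] [0,7] [8,9] [8,13] [10,14] [13,15] [14,16] [16,17] [10,18] [22,23] [24,25] [21,26]
{[0,1],[1,6],[0,7]} hit by 1; {[8,9],[8,13]} hit by 9; {[10,14],[13,15],[14,16]} hit by 14; {[16,17],[10,18]} hit by 17; {[22,23]} hit by 23; {[24,25],[21,26]} hit by 25.
Points: 1, 9, 14, 17, 23, 25 (6 total).

6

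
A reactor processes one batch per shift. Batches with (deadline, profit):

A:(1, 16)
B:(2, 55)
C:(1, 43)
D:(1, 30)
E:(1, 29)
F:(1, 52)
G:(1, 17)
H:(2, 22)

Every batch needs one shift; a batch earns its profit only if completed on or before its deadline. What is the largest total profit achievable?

107

Take jobs in profit order; each goes to the latest open slot no later than its deadline.
By profit: B(d2,55), F(d1,52), C(d1,43), D(d1,30), E(d1,29), H(d2,22), G(d1,17), A(d1,16)
B→slot 2; F→slot 1; C skipped; D skipped; E skipped; H skipped; G skipped; A skipped.
Profit = 52 + 55 = 107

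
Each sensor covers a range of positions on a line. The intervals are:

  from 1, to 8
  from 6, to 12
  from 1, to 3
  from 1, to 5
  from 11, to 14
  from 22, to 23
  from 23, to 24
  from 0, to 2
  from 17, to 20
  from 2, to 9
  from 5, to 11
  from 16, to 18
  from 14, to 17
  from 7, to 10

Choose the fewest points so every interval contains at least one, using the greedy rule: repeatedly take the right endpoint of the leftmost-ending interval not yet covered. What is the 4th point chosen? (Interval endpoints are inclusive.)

18

Process intervals by earliest right end; each time one isn't hit yet, stab at its right endpoint.
Sorted: [0,2] [1,3] [1,5] [1,8] [2,9] [7,10] [5,11] [6,12] [11,14] [14,17] [16,18] [17,20] [22,23] [23,24]
{[0,2],[1,3],[1,5],[1,8],[2,9]} hit by 2; {[7,10],[5,11],[6,12]} hit by 10; {[11,14],[14,17]} hit by 14; {[16,18],[17,20]} hit by 18; {[22,23],[23,24]} hit by 23.
Points: 2, 10, 14, 18, 23 (5 total).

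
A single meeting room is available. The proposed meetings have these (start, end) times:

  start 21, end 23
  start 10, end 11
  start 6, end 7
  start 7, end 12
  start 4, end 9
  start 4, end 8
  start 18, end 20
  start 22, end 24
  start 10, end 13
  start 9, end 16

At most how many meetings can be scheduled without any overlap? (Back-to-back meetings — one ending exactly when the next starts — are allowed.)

4

Order by finish time; keep every interval that doesn't clash with the previous kept one.
By end time: (6,7), (4,8), (4,9), (10,11), (7,12), (10,13), (9,16), (18,20), (21,23), (22,24).
Pick (6,7); next start ≥ 7 → (10,11); next start ≥ 11 → (18,20); next start ≥ 20 → (21,23).
Selected 4 meetings.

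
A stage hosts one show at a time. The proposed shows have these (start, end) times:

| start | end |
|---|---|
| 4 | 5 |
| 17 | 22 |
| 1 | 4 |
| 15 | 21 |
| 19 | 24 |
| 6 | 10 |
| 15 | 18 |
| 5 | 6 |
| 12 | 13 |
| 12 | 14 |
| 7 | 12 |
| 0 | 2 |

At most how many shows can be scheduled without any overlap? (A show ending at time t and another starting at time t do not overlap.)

By end time: (0,2), (1,4), (4,5), (5,6), (6,10), (7,12), (12,13), (12,14), (15,18), (15,21), (17,22), (19,24).
Pick (0,2); next start ≥ 2 → (4,5); next start ≥ 5 → (5,6); next start ≥ 6 → (6,10); next start ≥ 10 → (12,13); next start ≥ 13 → (15,18); next start ≥ 18 → (19,24).
Selected 7 shows.

7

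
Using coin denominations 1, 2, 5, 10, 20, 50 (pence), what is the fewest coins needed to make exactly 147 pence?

Greedy: take as many of the largest coin as possible, then repeat with the remainder.
147 − 2×50→47 − 2×20→7 − 1×5→2 − 1×2→0
Total coins = 2 + 2 + 1 + 1 = 6

6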